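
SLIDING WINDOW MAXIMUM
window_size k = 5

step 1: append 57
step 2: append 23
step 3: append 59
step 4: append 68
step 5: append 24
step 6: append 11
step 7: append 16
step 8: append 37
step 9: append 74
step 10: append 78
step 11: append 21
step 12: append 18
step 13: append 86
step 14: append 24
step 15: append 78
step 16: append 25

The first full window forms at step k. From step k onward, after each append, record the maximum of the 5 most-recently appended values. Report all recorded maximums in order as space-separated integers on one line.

step 1: append 57 -> window=[57] (not full yet)
step 2: append 23 -> window=[57, 23] (not full yet)
step 3: append 59 -> window=[57, 23, 59] (not full yet)
step 4: append 68 -> window=[57, 23, 59, 68] (not full yet)
step 5: append 24 -> window=[57, 23, 59, 68, 24] -> max=68
step 6: append 11 -> window=[23, 59, 68, 24, 11] -> max=68
step 7: append 16 -> window=[59, 68, 24, 11, 16] -> max=68
step 8: append 37 -> window=[68, 24, 11, 16, 37] -> max=68
step 9: append 74 -> window=[24, 11, 16, 37, 74] -> max=74
step 10: append 78 -> window=[11, 16, 37, 74, 78] -> max=78
step 11: append 21 -> window=[16, 37, 74, 78, 21] -> max=78
step 12: append 18 -> window=[37, 74, 78, 21, 18] -> max=78
step 13: append 86 -> window=[74, 78, 21, 18, 86] -> max=86
step 14: append 24 -> window=[78, 21, 18, 86, 24] -> max=86
step 15: append 78 -> window=[21, 18, 86, 24, 78] -> max=86
step 16: append 25 -> window=[18, 86, 24, 78, 25] -> max=86

Answer: 68 68 68 68 74 78 78 78 86 86 86 86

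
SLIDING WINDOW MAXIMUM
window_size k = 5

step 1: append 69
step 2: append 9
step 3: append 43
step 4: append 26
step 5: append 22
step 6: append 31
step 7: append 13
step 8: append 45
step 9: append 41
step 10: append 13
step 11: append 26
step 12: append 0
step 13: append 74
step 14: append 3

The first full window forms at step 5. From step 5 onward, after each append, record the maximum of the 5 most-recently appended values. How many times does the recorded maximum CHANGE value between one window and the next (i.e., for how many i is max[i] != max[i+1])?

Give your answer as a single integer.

step 1: append 69 -> window=[69] (not full yet)
step 2: append 9 -> window=[69, 9] (not full yet)
step 3: append 43 -> window=[69, 9, 43] (not full yet)
step 4: append 26 -> window=[69, 9, 43, 26] (not full yet)
step 5: append 22 -> window=[69, 9, 43, 26, 22] -> max=69
step 6: append 31 -> window=[9, 43, 26, 22, 31] -> max=43
step 7: append 13 -> window=[43, 26, 22, 31, 13] -> max=43
step 8: append 45 -> window=[26, 22, 31, 13, 45] -> max=45
step 9: append 41 -> window=[22, 31, 13, 45, 41] -> max=45
step 10: append 13 -> window=[31, 13, 45, 41, 13] -> max=45
step 11: append 26 -> window=[13, 45, 41, 13, 26] -> max=45
step 12: append 0 -> window=[45, 41, 13, 26, 0] -> max=45
step 13: append 74 -> window=[41, 13, 26, 0, 74] -> max=74
step 14: append 3 -> window=[13, 26, 0, 74, 3] -> max=74
Recorded maximums: 69 43 43 45 45 45 45 45 74 74
Changes between consecutive maximums: 3

Answer: 3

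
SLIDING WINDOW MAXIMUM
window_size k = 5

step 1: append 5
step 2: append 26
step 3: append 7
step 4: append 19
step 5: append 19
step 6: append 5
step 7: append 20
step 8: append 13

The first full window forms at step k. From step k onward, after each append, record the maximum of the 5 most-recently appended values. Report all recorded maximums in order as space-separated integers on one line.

Answer: 26 26 20 20

Derivation:
step 1: append 5 -> window=[5] (not full yet)
step 2: append 26 -> window=[5, 26] (not full yet)
step 3: append 7 -> window=[5, 26, 7] (not full yet)
step 4: append 19 -> window=[5, 26, 7, 19] (not full yet)
step 5: append 19 -> window=[5, 26, 7, 19, 19] -> max=26
step 6: append 5 -> window=[26, 7, 19, 19, 5] -> max=26
step 7: append 20 -> window=[7, 19, 19, 5, 20] -> max=20
step 8: append 13 -> window=[19, 19, 5, 20, 13] -> max=20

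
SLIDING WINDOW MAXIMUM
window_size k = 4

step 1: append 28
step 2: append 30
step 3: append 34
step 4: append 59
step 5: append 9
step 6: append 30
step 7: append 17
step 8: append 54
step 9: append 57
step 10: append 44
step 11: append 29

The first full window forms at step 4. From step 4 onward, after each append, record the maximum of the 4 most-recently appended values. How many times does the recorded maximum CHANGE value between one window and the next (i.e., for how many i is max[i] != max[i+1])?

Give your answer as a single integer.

step 1: append 28 -> window=[28] (not full yet)
step 2: append 30 -> window=[28, 30] (not full yet)
step 3: append 34 -> window=[28, 30, 34] (not full yet)
step 4: append 59 -> window=[28, 30, 34, 59] -> max=59
step 5: append 9 -> window=[30, 34, 59, 9] -> max=59
step 6: append 30 -> window=[34, 59, 9, 30] -> max=59
step 7: append 17 -> window=[59, 9, 30, 17] -> max=59
step 8: append 54 -> window=[9, 30, 17, 54] -> max=54
step 9: append 57 -> window=[30, 17, 54, 57] -> max=57
step 10: append 44 -> window=[17, 54, 57, 44] -> max=57
step 11: append 29 -> window=[54, 57, 44, 29] -> max=57
Recorded maximums: 59 59 59 59 54 57 57 57
Changes between consecutive maximums: 2

Answer: 2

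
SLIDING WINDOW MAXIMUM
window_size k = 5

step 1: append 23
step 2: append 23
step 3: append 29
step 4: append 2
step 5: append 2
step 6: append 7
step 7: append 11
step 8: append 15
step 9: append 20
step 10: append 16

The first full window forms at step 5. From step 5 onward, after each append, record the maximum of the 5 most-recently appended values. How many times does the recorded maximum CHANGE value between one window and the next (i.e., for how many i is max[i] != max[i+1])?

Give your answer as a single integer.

step 1: append 23 -> window=[23] (not full yet)
step 2: append 23 -> window=[23, 23] (not full yet)
step 3: append 29 -> window=[23, 23, 29] (not full yet)
step 4: append 2 -> window=[23, 23, 29, 2] (not full yet)
step 5: append 2 -> window=[23, 23, 29, 2, 2] -> max=29
step 6: append 7 -> window=[23, 29, 2, 2, 7] -> max=29
step 7: append 11 -> window=[29, 2, 2, 7, 11] -> max=29
step 8: append 15 -> window=[2, 2, 7, 11, 15] -> max=15
step 9: append 20 -> window=[2, 7, 11, 15, 20] -> max=20
step 10: append 16 -> window=[7, 11, 15, 20, 16] -> max=20
Recorded maximums: 29 29 29 15 20 20
Changes between consecutive maximums: 2

Answer: 2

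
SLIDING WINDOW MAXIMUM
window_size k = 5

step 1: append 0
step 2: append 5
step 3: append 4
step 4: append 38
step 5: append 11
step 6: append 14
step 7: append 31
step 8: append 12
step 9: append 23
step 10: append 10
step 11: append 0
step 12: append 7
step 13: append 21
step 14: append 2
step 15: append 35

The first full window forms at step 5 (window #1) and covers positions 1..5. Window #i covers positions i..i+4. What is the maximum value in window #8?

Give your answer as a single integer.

step 1: append 0 -> window=[0] (not full yet)
step 2: append 5 -> window=[0, 5] (not full yet)
step 3: append 4 -> window=[0, 5, 4] (not full yet)
step 4: append 38 -> window=[0, 5, 4, 38] (not full yet)
step 5: append 11 -> window=[0, 5, 4, 38, 11] -> max=38
step 6: append 14 -> window=[5, 4, 38, 11, 14] -> max=38
step 7: append 31 -> window=[4, 38, 11, 14, 31] -> max=38
step 8: append 12 -> window=[38, 11, 14, 31, 12] -> max=38
step 9: append 23 -> window=[11, 14, 31, 12, 23] -> max=31
step 10: append 10 -> window=[14, 31, 12, 23, 10] -> max=31
step 11: append 0 -> window=[31, 12, 23, 10, 0] -> max=31
step 12: append 7 -> window=[12, 23, 10, 0, 7] -> max=23
Window #8 max = 23

Answer: 23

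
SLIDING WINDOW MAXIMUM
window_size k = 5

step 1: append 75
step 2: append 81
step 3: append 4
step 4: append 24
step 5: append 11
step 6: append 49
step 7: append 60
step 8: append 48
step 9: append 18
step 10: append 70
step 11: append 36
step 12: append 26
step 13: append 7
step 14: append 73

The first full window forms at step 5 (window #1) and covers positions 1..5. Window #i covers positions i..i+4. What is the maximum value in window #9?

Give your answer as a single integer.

Answer: 70

Derivation:
step 1: append 75 -> window=[75] (not full yet)
step 2: append 81 -> window=[75, 81] (not full yet)
step 3: append 4 -> window=[75, 81, 4] (not full yet)
step 4: append 24 -> window=[75, 81, 4, 24] (not full yet)
step 5: append 11 -> window=[75, 81, 4, 24, 11] -> max=81
step 6: append 49 -> window=[81, 4, 24, 11, 49] -> max=81
step 7: append 60 -> window=[4, 24, 11, 49, 60] -> max=60
step 8: append 48 -> window=[24, 11, 49, 60, 48] -> max=60
step 9: append 18 -> window=[11, 49, 60, 48, 18] -> max=60
step 10: append 70 -> window=[49, 60, 48, 18, 70] -> max=70
step 11: append 36 -> window=[60, 48, 18, 70, 36] -> max=70
step 12: append 26 -> window=[48, 18, 70, 36, 26] -> max=70
step 13: append 7 -> window=[18, 70, 36, 26, 7] -> max=70
Window #9 max = 70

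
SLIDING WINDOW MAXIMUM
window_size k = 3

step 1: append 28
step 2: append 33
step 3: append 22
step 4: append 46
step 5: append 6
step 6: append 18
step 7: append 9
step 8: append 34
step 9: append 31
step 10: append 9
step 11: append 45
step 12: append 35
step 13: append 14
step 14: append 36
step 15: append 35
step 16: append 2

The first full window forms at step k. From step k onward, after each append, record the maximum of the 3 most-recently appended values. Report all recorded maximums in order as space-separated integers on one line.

Answer: 33 46 46 46 18 34 34 34 45 45 45 36 36 36

Derivation:
step 1: append 28 -> window=[28] (not full yet)
step 2: append 33 -> window=[28, 33] (not full yet)
step 3: append 22 -> window=[28, 33, 22] -> max=33
step 4: append 46 -> window=[33, 22, 46] -> max=46
step 5: append 6 -> window=[22, 46, 6] -> max=46
step 6: append 18 -> window=[46, 6, 18] -> max=46
step 7: append 9 -> window=[6, 18, 9] -> max=18
step 8: append 34 -> window=[18, 9, 34] -> max=34
step 9: append 31 -> window=[9, 34, 31] -> max=34
step 10: append 9 -> window=[34, 31, 9] -> max=34
step 11: append 45 -> window=[31, 9, 45] -> max=45
step 12: append 35 -> window=[9, 45, 35] -> max=45
step 13: append 14 -> window=[45, 35, 14] -> max=45
step 14: append 36 -> window=[35, 14, 36] -> max=36
step 15: append 35 -> window=[14, 36, 35] -> max=36
step 16: append 2 -> window=[36, 35, 2] -> max=36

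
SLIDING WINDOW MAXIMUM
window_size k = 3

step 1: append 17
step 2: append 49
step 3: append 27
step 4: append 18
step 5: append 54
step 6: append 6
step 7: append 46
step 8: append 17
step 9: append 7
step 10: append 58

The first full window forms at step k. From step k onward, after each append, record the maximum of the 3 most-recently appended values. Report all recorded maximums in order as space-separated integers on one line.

step 1: append 17 -> window=[17] (not full yet)
step 2: append 49 -> window=[17, 49] (not full yet)
step 3: append 27 -> window=[17, 49, 27] -> max=49
step 4: append 18 -> window=[49, 27, 18] -> max=49
step 5: append 54 -> window=[27, 18, 54] -> max=54
step 6: append 6 -> window=[18, 54, 6] -> max=54
step 7: append 46 -> window=[54, 6, 46] -> max=54
step 8: append 17 -> window=[6, 46, 17] -> max=46
step 9: append 7 -> window=[46, 17, 7] -> max=46
step 10: append 58 -> window=[17, 7, 58] -> max=58

Answer: 49 49 54 54 54 46 46 58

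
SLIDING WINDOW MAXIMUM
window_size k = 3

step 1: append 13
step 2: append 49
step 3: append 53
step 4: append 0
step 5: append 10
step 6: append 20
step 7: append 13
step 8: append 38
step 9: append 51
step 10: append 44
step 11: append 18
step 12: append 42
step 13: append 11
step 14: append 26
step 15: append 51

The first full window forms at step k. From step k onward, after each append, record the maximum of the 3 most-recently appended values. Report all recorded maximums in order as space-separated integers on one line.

step 1: append 13 -> window=[13] (not full yet)
step 2: append 49 -> window=[13, 49] (not full yet)
step 3: append 53 -> window=[13, 49, 53] -> max=53
step 4: append 0 -> window=[49, 53, 0] -> max=53
step 5: append 10 -> window=[53, 0, 10] -> max=53
step 6: append 20 -> window=[0, 10, 20] -> max=20
step 7: append 13 -> window=[10, 20, 13] -> max=20
step 8: append 38 -> window=[20, 13, 38] -> max=38
step 9: append 51 -> window=[13, 38, 51] -> max=51
step 10: append 44 -> window=[38, 51, 44] -> max=51
step 11: append 18 -> window=[51, 44, 18] -> max=51
step 12: append 42 -> window=[44, 18, 42] -> max=44
step 13: append 11 -> window=[18, 42, 11] -> max=42
step 14: append 26 -> window=[42, 11, 26] -> max=42
step 15: append 51 -> window=[11, 26, 51] -> max=51

Answer: 53 53 53 20 20 38 51 51 51 44 42 42 51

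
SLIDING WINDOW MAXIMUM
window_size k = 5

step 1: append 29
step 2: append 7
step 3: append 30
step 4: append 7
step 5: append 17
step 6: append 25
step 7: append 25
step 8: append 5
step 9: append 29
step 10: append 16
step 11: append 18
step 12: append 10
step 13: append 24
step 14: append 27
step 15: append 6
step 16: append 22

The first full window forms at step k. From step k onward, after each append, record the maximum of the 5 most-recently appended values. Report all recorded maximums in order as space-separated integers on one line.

step 1: append 29 -> window=[29] (not full yet)
step 2: append 7 -> window=[29, 7] (not full yet)
step 3: append 30 -> window=[29, 7, 30] (not full yet)
step 4: append 7 -> window=[29, 7, 30, 7] (not full yet)
step 5: append 17 -> window=[29, 7, 30, 7, 17] -> max=30
step 6: append 25 -> window=[7, 30, 7, 17, 25] -> max=30
step 7: append 25 -> window=[30, 7, 17, 25, 25] -> max=30
step 8: append 5 -> window=[7, 17, 25, 25, 5] -> max=25
step 9: append 29 -> window=[17, 25, 25, 5, 29] -> max=29
step 10: append 16 -> window=[25, 25, 5, 29, 16] -> max=29
step 11: append 18 -> window=[25, 5, 29, 16, 18] -> max=29
step 12: append 10 -> window=[5, 29, 16, 18, 10] -> max=29
step 13: append 24 -> window=[29, 16, 18, 10, 24] -> max=29
step 14: append 27 -> window=[16, 18, 10, 24, 27] -> max=27
step 15: append 6 -> window=[18, 10, 24, 27, 6] -> max=27
step 16: append 22 -> window=[10, 24, 27, 6, 22] -> max=27

Answer: 30 30 30 25 29 29 29 29 29 27 27 27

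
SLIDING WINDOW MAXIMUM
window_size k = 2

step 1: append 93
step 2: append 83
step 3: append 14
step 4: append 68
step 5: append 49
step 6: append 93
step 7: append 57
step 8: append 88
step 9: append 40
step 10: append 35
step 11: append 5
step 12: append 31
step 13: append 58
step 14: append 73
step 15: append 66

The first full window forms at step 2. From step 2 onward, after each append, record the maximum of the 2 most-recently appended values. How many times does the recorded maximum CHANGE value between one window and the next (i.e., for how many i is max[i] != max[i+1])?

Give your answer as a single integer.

step 1: append 93 -> window=[93] (not full yet)
step 2: append 83 -> window=[93, 83] -> max=93
step 3: append 14 -> window=[83, 14] -> max=83
step 4: append 68 -> window=[14, 68] -> max=68
step 5: append 49 -> window=[68, 49] -> max=68
step 6: append 93 -> window=[49, 93] -> max=93
step 7: append 57 -> window=[93, 57] -> max=93
step 8: append 88 -> window=[57, 88] -> max=88
step 9: append 40 -> window=[88, 40] -> max=88
step 10: append 35 -> window=[40, 35] -> max=40
step 11: append 5 -> window=[35, 5] -> max=35
step 12: append 31 -> window=[5, 31] -> max=31
step 13: append 58 -> window=[31, 58] -> max=58
step 14: append 73 -> window=[58, 73] -> max=73
step 15: append 66 -> window=[73, 66] -> max=73
Recorded maximums: 93 83 68 68 93 93 88 88 40 35 31 58 73 73
Changes between consecutive maximums: 9

Answer: 9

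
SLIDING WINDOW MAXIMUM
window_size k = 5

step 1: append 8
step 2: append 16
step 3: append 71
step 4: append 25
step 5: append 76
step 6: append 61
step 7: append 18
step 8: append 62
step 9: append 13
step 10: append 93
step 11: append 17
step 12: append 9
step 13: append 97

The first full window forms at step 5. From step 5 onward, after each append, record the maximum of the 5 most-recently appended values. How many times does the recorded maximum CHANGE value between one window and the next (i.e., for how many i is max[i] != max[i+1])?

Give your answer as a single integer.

Answer: 2

Derivation:
step 1: append 8 -> window=[8] (not full yet)
step 2: append 16 -> window=[8, 16] (not full yet)
step 3: append 71 -> window=[8, 16, 71] (not full yet)
step 4: append 25 -> window=[8, 16, 71, 25] (not full yet)
step 5: append 76 -> window=[8, 16, 71, 25, 76] -> max=76
step 6: append 61 -> window=[16, 71, 25, 76, 61] -> max=76
step 7: append 18 -> window=[71, 25, 76, 61, 18] -> max=76
step 8: append 62 -> window=[25, 76, 61, 18, 62] -> max=76
step 9: append 13 -> window=[76, 61, 18, 62, 13] -> max=76
step 10: append 93 -> window=[61, 18, 62, 13, 93] -> max=93
step 11: append 17 -> window=[18, 62, 13, 93, 17] -> max=93
step 12: append 9 -> window=[62, 13, 93, 17, 9] -> max=93
step 13: append 97 -> window=[13, 93, 17, 9, 97] -> max=97
Recorded maximums: 76 76 76 76 76 93 93 93 97
Changes between consecutive maximums: 2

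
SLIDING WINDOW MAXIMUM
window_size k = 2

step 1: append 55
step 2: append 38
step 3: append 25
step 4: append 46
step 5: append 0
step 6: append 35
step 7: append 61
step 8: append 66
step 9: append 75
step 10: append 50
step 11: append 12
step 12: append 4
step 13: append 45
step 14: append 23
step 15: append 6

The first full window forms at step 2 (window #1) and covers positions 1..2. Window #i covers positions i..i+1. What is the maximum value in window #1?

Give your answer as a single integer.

step 1: append 55 -> window=[55] (not full yet)
step 2: append 38 -> window=[55, 38] -> max=55
Window #1 max = 55

Answer: 55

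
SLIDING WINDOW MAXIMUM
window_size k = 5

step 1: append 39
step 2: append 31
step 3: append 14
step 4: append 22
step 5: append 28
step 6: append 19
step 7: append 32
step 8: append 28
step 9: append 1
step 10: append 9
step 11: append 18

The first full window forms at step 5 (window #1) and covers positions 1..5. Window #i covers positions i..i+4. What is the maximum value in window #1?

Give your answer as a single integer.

Answer: 39

Derivation:
step 1: append 39 -> window=[39] (not full yet)
step 2: append 31 -> window=[39, 31] (not full yet)
step 3: append 14 -> window=[39, 31, 14] (not full yet)
step 4: append 22 -> window=[39, 31, 14, 22] (not full yet)
step 5: append 28 -> window=[39, 31, 14, 22, 28] -> max=39
Window #1 max = 39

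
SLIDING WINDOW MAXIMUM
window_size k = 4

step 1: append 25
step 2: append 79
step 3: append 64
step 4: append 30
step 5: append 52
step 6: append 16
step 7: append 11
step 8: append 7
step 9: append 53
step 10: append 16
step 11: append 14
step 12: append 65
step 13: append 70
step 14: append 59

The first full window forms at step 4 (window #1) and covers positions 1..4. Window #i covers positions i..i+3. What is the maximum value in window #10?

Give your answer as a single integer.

Answer: 70

Derivation:
step 1: append 25 -> window=[25] (not full yet)
step 2: append 79 -> window=[25, 79] (not full yet)
step 3: append 64 -> window=[25, 79, 64] (not full yet)
step 4: append 30 -> window=[25, 79, 64, 30] -> max=79
step 5: append 52 -> window=[79, 64, 30, 52] -> max=79
step 6: append 16 -> window=[64, 30, 52, 16] -> max=64
step 7: append 11 -> window=[30, 52, 16, 11] -> max=52
step 8: append 7 -> window=[52, 16, 11, 7] -> max=52
step 9: append 53 -> window=[16, 11, 7, 53] -> max=53
step 10: append 16 -> window=[11, 7, 53, 16] -> max=53
step 11: append 14 -> window=[7, 53, 16, 14] -> max=53
step 12: append 65 -> window=[53, 16, 14, 65] -> max=65
step 13: append 70 -> window=[16, 14, 65, 70] -> max=70
Window #10 max = 70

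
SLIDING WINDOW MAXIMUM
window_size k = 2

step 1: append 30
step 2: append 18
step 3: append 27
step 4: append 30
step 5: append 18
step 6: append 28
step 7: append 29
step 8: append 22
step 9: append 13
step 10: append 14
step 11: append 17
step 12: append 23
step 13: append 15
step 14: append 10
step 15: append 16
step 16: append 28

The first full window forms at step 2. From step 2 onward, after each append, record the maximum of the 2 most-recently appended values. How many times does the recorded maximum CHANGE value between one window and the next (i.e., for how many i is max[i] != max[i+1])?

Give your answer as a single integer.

step 1: append 30 -> window=[30] (not full yet)
step 2: append 18 -> window=[30, 18] -> max=30
step 3: append 27 -> window=[18, 27] -> max=27
step 4: append 30 -> window=[27, 30] -> max=30
step 5: append 18 -> window=[30, 18] -> max=30
step 6: append 28 -> window=[18, 28] -> max=28
step 7: append 29 -> window=[28, 29] -> max=29
step 8: append 22 -> window=[29, 22] -> max=29
step 9: append 13 -> window=[22, 13] -> max=22
step 10: append 14 -> window=[13, 14] -> max=14
step 11: append 17 -> window=[14, 17] -> max=17
step 12: append 23 -> window=[17, 23] -> max=23
step 13: append 15 -> window=[23, 15] -> max=23
step 14: append 10 -> window=[15, 10] -> max=15
step 15: append 16 -> window=[10, 16] -> max=16
step 16: append 28 -> window=[16, 28] -> max=28
Recorded maximums: 30 27 30 30 28 29 29 22 14 17 23 23 15 16 28
Changes between consecutive maximums: 11

Answer: 11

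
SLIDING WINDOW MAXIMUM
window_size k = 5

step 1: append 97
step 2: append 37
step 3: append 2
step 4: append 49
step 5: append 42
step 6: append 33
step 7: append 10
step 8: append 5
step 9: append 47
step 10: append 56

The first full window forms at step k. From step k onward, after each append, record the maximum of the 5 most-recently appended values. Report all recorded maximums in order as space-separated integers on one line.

Answer: 97 49 49 49 47 56

Derivation:
step 1: append 97 -> window=[97] (not full yet)
step 2: append 37 -> window=[97, 37] (not full yet)
step 3: append 2 -> window=[97, 37, 2] (not full yet)
step 4: append 49 -> window=[97, 37, 2, 49] (not full yet)
step 5: append 42 -> window=[97, 37, 2, 49, 42] -> max=97
step 6: append 33 -> window=[37, 2, 49, 42, 33] -> max=49
step 7: append 10 -> window=[2, 49, 42, 33, 10] -> max=49
step 8: append 5 -> window=[49, 42, 33, 10, 5] -> max=49
step 9: append 47 -> window=[42, 33, 10, 5, 47] -> max=47
step 10: append 56 -> window=[33, 10, 5, 47, 56] -> max=56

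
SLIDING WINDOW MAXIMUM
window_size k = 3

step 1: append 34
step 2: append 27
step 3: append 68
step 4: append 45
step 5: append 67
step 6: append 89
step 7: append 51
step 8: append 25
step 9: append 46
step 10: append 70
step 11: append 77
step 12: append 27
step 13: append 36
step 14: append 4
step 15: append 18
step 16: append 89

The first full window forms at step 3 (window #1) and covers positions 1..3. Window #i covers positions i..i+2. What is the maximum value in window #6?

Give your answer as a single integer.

Answer: 89

Derivation:
step 1: append 34 -> window=[34] (not full yet)
step 2: append 27 -> window=[34, 27] (not full yet)
step 3: append 68 -> window=[34, 27, 68] -> max=68
step 4: append 45 -> window=[27, 68, 45] -> max=68
step 5: append 67 -> window=[68, 45, 67] -> max=68
step 6: append 89 -> window=[45, 67, 89] -> max=89
step 7: append 51 -> window=[67, 89, 51] -> max=89
step 8: append 25 -> window=[89, 51, 25] -> max=89
Window #6 max = 89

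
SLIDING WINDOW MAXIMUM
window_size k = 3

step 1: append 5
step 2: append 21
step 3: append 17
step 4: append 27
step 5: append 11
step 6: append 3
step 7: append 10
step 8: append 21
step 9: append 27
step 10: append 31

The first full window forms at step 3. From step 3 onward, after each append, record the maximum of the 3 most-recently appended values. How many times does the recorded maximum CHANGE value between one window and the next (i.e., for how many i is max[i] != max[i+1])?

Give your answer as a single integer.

Answer: 5

Derivation:
step 1: append 5 -> window=[5] (not full yet)
step 2: append 21 -> window=[5, 21] (not full yet)
step 3: append 17 -> window=[5, 21, 17] -> max=21
step 4: append 27 -> window=[21, 17, 27] -> max=27
step 5: append 11 -> window=[17, 27, 11] -> max=27
step 6: append 3 -> window=[27, 11, 3] -> max=27
step 7: append 10 -> window=[11, 3, 10] -> max=11
step 8: append 21 -> window=[3, 10, 21] -> max=21
step 9: append 27 -> window=[10, 21, 27] -> max=27
step 10: append 31 -> window=[21, 27, 31] -> max=31
Recorded maximums: 21 27 27 27 11 21 27 31
Changes between consecutive maximums: 5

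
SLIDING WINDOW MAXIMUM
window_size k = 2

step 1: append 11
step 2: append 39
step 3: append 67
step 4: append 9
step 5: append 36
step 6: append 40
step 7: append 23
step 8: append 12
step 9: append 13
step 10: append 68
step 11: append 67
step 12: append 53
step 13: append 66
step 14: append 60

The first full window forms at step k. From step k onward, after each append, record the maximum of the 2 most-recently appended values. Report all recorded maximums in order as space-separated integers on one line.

Answer: 39 67 67 36 40 40 23 13 68 68 67 66 66

Derivation:
step 1: append 11 -> window=[11] (not full yet)
step 2: append 39 -> window=[11, 39] -> max=39
step 3: append 67 -> window=[39, 67] -> max=67
step 4: append 9 -> window=[67, 9] -> max=67
step 5: append 36 -> window=[9, 36] -> max=36
step 6: append 40 -> window=[36, 40] -> max=40
step 7: append 23 -> window=[40, 23] -> max=40
step 8: append 12 -> window=[23, 12] -> max=23
step 9: append 13 -> window=[12, 13] -> max=13
step 10: append 68 -> window=[13, 68] -> max=68
step 11: append 67 -> window=[68, 67] -> max=68
step 12: append 53 -> window=[67, 53] -> max=67
step 13: append 66 -> window=[53, 66] -> max=66
step 14: append 60 -> window=[66, 60] -> max=66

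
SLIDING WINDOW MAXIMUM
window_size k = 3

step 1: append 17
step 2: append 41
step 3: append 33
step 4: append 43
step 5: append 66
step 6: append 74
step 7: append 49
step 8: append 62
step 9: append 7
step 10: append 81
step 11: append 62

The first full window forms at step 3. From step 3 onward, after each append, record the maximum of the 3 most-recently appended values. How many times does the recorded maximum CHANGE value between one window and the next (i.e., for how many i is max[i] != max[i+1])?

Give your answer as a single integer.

step 1: append 17 -> window=[17] (not full yet)
step 2: append 41 -> window=[17, 41] (not full yet)
step 3: append 33 -> window=[17, 41, 33] -> max=41
step 4: append 43 -> window=[41, 33, 43] -> max=43
step 5: append 66 -> window=[33, 43, 66] -> max=66
step 6: append 74 -> window=[43, 66, 74] -> max=74
step 7: append 49 -> window=[66, 74, 49] -> max=74
step 8: append 62 -> window=[74, 49, 62] -> max=74
step 9: append 7 -> window=[49, 62, 7] -> max=62
step 10: append 81 -> window=[62, 7, 81] -> max=81
step 11: append 62 -> window=[7, 81, 62] -> max=81
Recorded maximums: 41 43 66 74 74 74 62 81 81
Changes between consecutive maximums: 5

Answer: 5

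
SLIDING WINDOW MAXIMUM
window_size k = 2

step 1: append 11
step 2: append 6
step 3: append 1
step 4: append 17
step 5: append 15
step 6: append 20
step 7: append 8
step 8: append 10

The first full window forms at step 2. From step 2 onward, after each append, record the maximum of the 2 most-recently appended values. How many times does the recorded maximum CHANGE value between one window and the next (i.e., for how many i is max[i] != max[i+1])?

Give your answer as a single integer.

step 1: append 11 -> window=[11] (not full yet)
step 2: append 6 -> window=[11, 6] -> max=11
step 3: append 1 -> window=[6, 1] -> max=6
step 4: append 17 -> window=[1, 17] -> max=17
step 5: append 15 -> window=[17, 15] -> max=17
step 6: append 20 -> window=[15, 20] -> max=20
step 7: append 8 -> window=[20, 8] -> max=20
step 8: append 10 -> window=[8, 10] -> max=10
Recorded maximums: 11 6 17 17 20 20 10
Changes between consecutive maximums: 4

Answer: 4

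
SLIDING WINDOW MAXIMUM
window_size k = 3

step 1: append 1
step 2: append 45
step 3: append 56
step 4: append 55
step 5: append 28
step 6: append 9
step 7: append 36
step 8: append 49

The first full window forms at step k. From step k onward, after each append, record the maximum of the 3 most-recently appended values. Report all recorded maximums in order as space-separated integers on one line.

Answer: 56 56 56 55 36 49

Derivation:
step 1: append 1 -> window=[1] (not full yet)
step 2: append 45 -> window=[1, 45] (not full yet)
step 3: append 56 -> window=[1, 45, 56] -> max=56
step 4: append 55 -> window=[45, 56, 55] -> max=56
step 5: append 28 -> window=[56, 55, 28] -> max=56
step 6: append 9 -> window=[55, 28, 9] -> max=55
step 7: append 36 -> window=[28, 9, 36] -> max=36
step 8: append 49 -> window=[9, 36, 49] -> max=49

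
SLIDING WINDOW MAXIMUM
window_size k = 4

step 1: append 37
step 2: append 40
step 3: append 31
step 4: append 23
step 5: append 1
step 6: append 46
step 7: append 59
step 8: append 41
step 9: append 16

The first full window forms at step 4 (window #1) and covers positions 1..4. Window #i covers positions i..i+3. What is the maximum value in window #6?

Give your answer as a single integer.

step 1: append 37 -> window=[37] (not full yet)
step 2: append 40 -> window=[37, 40] (not full yet)
step 3: append 31 -> window=[37, 40, 31] (not full yet)
step 4: append 23 -> window=[37, 40, 31, 23] -> max=40
step 5: append 1 -> window=[40, 31, 23, 1] -> max=40
step 6: append 46 -> window=[31, 23, 1, 46] -> max=46
step 7: append 59 -> window=[23, 1, 46, 59] -> max=59
step 8: append 41 -> window=[1, 46, 59, 41] -> max=59
step 9: append 16 -> window=[46, 59, 41, 16] -> max=59
Window #6 max = 59

Answer: 59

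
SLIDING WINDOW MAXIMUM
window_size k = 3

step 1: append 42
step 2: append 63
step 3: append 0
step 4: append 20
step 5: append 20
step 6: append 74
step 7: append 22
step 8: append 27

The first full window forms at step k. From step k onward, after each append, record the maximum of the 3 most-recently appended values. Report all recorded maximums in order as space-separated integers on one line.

step 1: append 42 -> window=[42] (not full yet)
step 2: append 63 -> window=[42, 63] (not full yet)
step 3: append 0 -> window=[42, 63, 0] -> max=63
step 4: append 20 -> window=[63, 0, 20] -> max=63
step 5: append 20 -> window=[0, 20, 20] -> max=20
step 6: append 74 -> window=[20, 20, 74] -> max=74
step 7: append 22 -> window=[20, 74, 22] -> max=74
step 8: append 27 -> window=[74, 22, 27] -> max=74

Answer: 63 63 20 74 74 74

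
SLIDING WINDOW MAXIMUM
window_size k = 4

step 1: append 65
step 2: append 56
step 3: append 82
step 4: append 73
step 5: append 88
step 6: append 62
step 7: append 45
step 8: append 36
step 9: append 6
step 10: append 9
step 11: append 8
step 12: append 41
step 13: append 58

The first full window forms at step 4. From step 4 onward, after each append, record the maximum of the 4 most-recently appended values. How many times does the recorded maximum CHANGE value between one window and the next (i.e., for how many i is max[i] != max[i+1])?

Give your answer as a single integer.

step 1: append 65 -> window=[65] (not full yet)
step 2: append 56 -> window=[65, 56] (not full yet)
step 3: append 82 -> window=[65, 56, 82] (not full yet)
step 4: append 73 -> window=[65, 56, 82, 73] -> max=82
step 5: append 88 -> window=[56, 82, 73, 88] -> max=88
step 6: append 62 -> window=[82, 73, 88, 62] -> max=88
step 7: append 45 -> window=[73, 88, 62, 45] -> max=88
step 8: append 36 -> window=[88, 62, 45, 36] -> max=88
step 9: append 6 -> window=[62, 45, 36, 6] -> max=62
step 10: append 9 -> window=[45, 36, 6, 9] -> max=45
step 11: append 8 -> window=[36, 6, 9, 8] -> max=36
step 12: append 41 -> window=[6, 9, 8, 41] -> max=41
step 13: append 58 -> window=[9, 8, 41, 58] -> max=58
Recorded maximums: 82 88 88 88 88 62 45 36 41 58
Changes between consecutive maximums: 6

Answer: 6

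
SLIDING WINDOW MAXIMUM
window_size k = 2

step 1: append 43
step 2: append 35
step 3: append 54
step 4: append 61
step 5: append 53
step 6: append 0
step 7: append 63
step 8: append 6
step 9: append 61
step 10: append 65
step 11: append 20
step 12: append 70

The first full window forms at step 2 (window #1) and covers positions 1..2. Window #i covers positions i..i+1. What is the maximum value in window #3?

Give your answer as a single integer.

step 1: append 43 -> window=[43] (not full yet)
step 2: append 35 -> window=[43, 35] -> max=43
step 3: append 54 -> window=[35, 54] -> max=54
step 4: append 61 -> window=[54, 61] -> max=61
Window #3 max = 61

Answer: 61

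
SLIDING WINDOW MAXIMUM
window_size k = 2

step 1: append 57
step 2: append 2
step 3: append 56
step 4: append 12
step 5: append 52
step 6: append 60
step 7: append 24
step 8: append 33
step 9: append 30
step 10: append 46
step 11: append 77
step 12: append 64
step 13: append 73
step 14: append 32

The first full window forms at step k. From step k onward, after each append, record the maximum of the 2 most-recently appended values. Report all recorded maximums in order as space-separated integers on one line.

Answer: 57 56 56 52 60 60 33 33 46 77 77 73 73

Derivation:
step 1: append 57 -> window=[57] (not full yet)
step 2: append 2 -> window=[57, 2] -> max=57
step 3: append 56 -> window=[2, 56] -> max=56
step 4: append 12 -> window=[56, 12] -> max=56
step 5: append 52 -> window=[12, 52] -> max=52
step 6: append 60 -> window=[52, 60] -> max=60
step 7: append 24 -> window=[60, 24] -> max=60
step 8: append 33 -> window=[24, 33] -> max=33
step 9: append 30 -> window=[33, 30] -> max=33
step 10: append 46 -> window=[30, 46] -> max=46
step 11: append 77 -> window=[46, 77] -> max=77
step 12: append 64 -> window=[77, 64] -> max=77
step 13: append 73 -> window=[64, 73] -> max=73
step 14: append 32 -> window=[73, 32] -> max=73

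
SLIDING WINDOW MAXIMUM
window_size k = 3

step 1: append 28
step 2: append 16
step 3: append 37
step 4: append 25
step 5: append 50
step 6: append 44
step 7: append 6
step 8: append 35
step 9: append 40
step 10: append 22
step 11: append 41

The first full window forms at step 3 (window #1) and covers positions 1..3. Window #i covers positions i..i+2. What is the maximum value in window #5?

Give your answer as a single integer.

Answer: 50

Derivation:
step 1: append 28 -> window=[28] (not full yet)
step 2: append 16 -> window=[28, 16] (not full yet)
step 3: append 37 -> window=[28, 16, 37] -> max=37
step 4: append 25 -> window=[16, 37, 25] -> max=37
step 5: append 50 -> window=[37, 25, 50] -> max=50
step 6: append 44 -> window=[25, 50, 44] -> max=50
step 7: append 6 -> window=[50, 44, 6] -> max=50
Window #5 max = 50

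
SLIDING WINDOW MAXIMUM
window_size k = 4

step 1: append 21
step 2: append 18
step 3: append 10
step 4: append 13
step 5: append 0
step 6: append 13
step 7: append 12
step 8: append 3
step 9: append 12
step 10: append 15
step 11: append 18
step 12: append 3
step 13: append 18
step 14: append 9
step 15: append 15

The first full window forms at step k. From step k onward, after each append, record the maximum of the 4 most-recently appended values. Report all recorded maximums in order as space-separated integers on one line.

step 1: append 21 -> window=[21] (not full yet)
step 2: append 18 -> window=[21, 18] (not full yet)
step 3: append 10 -> window=[21, 18, 10] (not full yet)
step 4: append 13 -> window=[21, 18, 10, 13] -> max=21
step 5: append 0 -> window=[18, 10, 13, 0] -> max=18
step 6: append 13 -> window=[10, 13, 0, 13] -> max=13
step 7: append 12 -> window=[13, 0, 13, 12] -> max=13
step 8: append 3 -> window=[0, 13, 12, 3] -> max=13
step 9: append 12 -> window=[13, 12, 3, 12] -> max=13
step 10: append 15 -> window=[12, 3, 12, 15] -> max=15
step 11: append 18 -> window=[3, 12, 15, 18] -> max=18
step 12: append 3 -> window=[12, 15, 18, 3] -> max=18
step 13: append 18 -> window=[15, 18, 3, 18] -> max=18
step 14: append 9 -> window=[18, 3, 18, 9] -> max=18
step 15: append 15 -> window=[3, 18, 9, 15] -> max=18

Answer: 21 18 13 13 13 13 15 18 18 18 18 18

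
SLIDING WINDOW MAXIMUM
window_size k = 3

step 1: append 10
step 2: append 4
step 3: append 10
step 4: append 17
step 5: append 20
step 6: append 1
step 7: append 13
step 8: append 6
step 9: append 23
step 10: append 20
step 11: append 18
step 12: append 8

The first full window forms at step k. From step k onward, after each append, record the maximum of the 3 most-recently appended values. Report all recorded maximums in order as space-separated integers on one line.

step 1: append 10 -> window=[10] (not full yet)
step 2: append 4 -> window=[10, 4] (not full yet)
step 3: append 10 -> window=[10, 4, 10] -> max=10
step 4: append 17 -> window=[4, 10, 17] -> max=17
step 5: append 20 -> window=[10, 17, 20] -> max=20
step 6: append 1 -> window=[17, 20, 1] -> max=20
step 7: append 13 -> window=[20, 1, 13] -> max=20
step 8: append 6 -> window=[1, 13, 6] -> max=13
step 9: append 23 -> window=[13, 6, 23] -> max=23
step 10: append 20 -> window=[6, 23, 20] -> max=23
step 11: append 18 -> window=[23, 20, 18] -> max=23
step 12: append 8 -> window=[20, 18, 8] -> max=20

Answer: 10 17 20 20 20 13 23 23 23 20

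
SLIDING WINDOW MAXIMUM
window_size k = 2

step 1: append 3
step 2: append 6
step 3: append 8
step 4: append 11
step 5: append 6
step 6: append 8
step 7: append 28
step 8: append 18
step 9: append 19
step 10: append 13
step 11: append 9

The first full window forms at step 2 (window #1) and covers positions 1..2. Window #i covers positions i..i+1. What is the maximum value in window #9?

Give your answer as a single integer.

Answer: 19

Derivation:
step 1: append 3 -> window=[3] (not full yet)
step 2: append 6 -> window=[3, 6] -> max=6
step 3: append 8 -> window=[6, 8] -> max=8
step 4: append 11 -> window=[8, 11] -> max=11
step 5: append 6 -> window=[11, 6] -> max=11
step 6: append 8 -> window=[6, 8] -> max=8
step 7: append 28 -> window=[8, 28] -> max=28
step 8: append 18 -> window=[28, 18] -> max=28
step 9: append 19 -> window=[18, 19] -> max=19
step 10: append 13 -> window=[19, 13] -> max=19
Window #9 max = 19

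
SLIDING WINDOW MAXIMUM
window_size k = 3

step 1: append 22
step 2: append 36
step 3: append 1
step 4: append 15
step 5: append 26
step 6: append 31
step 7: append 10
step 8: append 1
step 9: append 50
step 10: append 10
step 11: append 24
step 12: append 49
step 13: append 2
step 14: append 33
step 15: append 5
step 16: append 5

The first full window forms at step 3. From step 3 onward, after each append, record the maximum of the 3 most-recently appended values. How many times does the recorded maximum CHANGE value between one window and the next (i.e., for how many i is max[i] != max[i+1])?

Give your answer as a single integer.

step 1: append 22 -> window=[22] (not full yet)
step 2: append 36 -> window=[22, 36] (not full yet)
step 3: append 1 -> window=[22, 36, 1] -> max=36
step 4: append 15 -> window=[36, 1, 15] -> max=36
step 5: append 26 -> window=[1, 15, 26] -> max=26
step 6: append 31 -> window=[15, 26, 31] -> max=31
step 7: append 10 -> window=[26, 31, 10] -> max=31
step 8: append 1 -> window=[31, 10, 1] -> max=31
step 9: append 50 -> window=[10, 1, 50] -> max=50
step 10: append 10 -> window=[1, 50, 10] -> max=50
step 11: append 24 -> window=[50, 10, 24] -> max=50
step 12: append 49 -> window=[10, 24, 49] -> max=49
step 13: append 2 -> window=[24, 49, 2] -> max=49
step 14: append 33 -> window=[49, 2, 33] -> max=49
step 15: append 5 -> window=[2, 33, 5] -> max=33
step 16: append 5 -> window=[33, 5, 5] -> max=33
Recorded maximums: 36 36 26 31 31 31 50 50 50 49 49 49 33 33
Changes between consecutive maximums: 5

Answer: 5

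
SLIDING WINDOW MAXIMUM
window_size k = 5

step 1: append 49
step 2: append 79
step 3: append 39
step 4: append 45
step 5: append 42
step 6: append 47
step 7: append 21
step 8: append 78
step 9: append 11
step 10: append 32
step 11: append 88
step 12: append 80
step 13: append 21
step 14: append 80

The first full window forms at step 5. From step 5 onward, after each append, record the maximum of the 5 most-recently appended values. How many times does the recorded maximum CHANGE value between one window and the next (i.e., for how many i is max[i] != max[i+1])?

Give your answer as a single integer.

Answer: 3

Derivation:
step 1: append 49 -> window=[49] (not full yet)
step 2: append 79 -> window=[49, 79] (not full yet)
step 3: append 39 -> window=[49, 79, 39] (not full yet)
step 4: append 45 -> window=[49, 79, 39, 45] (not full yet)
step 5: append 42 -> window=[49, 79, 39, 45, 42] -> max=79
step 6: append 47 -> window=[79, 39, 45, 42, 47] -> max=79
step 7: append 21 -> window=[39, 45, 42, 47, 21] -> max=47
step 8: append 78 -> window=[45, 42, 47, 21, 78] -> max=78
step 9: append 11 -> window=[42, 47, 21, 78, 11] -> max=78
step 10: append 32 -> window=[47, 21, 78, 11, 32] -> max=78
step 11: append 88 -> window=[21, 78, 11, 32, 88] -> max=88
step 12: append 80 -> window=[78, 11, 32, 88, 80] -> max=88
step 13: append 21 -> window=[11, 32, 88, 80, 21] -> max=88
step 14: append 80 -> window=[32, 88, 80, 21, 80] -> max=88
Recorded maximums: 79 79 47 78 78 78 88 88 88 88
Changes between consecutive maximums: 3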